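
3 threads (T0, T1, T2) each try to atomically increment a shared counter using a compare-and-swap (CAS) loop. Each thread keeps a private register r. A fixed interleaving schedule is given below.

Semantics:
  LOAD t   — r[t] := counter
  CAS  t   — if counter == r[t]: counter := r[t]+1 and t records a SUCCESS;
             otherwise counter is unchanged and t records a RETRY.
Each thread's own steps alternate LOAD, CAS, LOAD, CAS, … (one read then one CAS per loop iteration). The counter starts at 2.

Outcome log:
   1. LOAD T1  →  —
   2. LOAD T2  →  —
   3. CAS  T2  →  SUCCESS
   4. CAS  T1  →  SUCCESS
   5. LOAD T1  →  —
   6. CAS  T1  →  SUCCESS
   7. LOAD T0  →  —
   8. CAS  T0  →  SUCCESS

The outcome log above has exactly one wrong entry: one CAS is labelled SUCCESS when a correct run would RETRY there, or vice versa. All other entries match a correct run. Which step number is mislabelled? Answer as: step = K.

Re-executing:
#1 T1 reads 2
#2 T2 reads 2
#3 T2 CAS(2→3) writes; counter now 3
#4 T1 CAS(2→3) fails; counter now 3
#5 T1 reads 3
#6 T1 CAS(3→4) writes; counter now 4
#7 T0 reads 4
#8 T0 CAS(4→5) writes; counter now 5
Flip is step 4.

step = 4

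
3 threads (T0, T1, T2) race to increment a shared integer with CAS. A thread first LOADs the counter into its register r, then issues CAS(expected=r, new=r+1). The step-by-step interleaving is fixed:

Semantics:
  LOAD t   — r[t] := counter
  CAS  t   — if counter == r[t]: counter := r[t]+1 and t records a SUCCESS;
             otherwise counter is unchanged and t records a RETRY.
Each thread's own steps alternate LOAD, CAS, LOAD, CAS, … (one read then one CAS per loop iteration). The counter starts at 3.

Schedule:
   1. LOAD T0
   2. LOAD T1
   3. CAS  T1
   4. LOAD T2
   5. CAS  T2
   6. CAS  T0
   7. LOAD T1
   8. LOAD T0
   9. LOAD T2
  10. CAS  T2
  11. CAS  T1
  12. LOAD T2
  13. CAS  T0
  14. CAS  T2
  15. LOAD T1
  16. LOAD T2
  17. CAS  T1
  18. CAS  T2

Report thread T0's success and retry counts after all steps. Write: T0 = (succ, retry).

T0 = (0, 2)

#1 T0 reads 3
#2 T1 reads 3
#3 T1 CAS(3→4) writes; counter now 4
#4 T2 reads 4
#5 T2 CAS(4→5) writes; counter now 5
#6 T0 CAS(3→4) fails; counter now 5
#7 T1 reads 5
#8 T0 reads 5
#9 T2 reads 5
#10 T2 CAS(5→6) writes; counter now 6
#11 T1 CAS(5→6) fails; counter now 6
#12 T2 reads 6
#13 T0 CAS(5→6) fails; counter now 6
#14 T2 CAS(6→7) writes; counter now 7
#15 T1 reads 7
#16 T2 reads 7
#17 T1 CAS(7→8) writes; counter now 8
#18 T2 CAS(7→8) fails; counter now 8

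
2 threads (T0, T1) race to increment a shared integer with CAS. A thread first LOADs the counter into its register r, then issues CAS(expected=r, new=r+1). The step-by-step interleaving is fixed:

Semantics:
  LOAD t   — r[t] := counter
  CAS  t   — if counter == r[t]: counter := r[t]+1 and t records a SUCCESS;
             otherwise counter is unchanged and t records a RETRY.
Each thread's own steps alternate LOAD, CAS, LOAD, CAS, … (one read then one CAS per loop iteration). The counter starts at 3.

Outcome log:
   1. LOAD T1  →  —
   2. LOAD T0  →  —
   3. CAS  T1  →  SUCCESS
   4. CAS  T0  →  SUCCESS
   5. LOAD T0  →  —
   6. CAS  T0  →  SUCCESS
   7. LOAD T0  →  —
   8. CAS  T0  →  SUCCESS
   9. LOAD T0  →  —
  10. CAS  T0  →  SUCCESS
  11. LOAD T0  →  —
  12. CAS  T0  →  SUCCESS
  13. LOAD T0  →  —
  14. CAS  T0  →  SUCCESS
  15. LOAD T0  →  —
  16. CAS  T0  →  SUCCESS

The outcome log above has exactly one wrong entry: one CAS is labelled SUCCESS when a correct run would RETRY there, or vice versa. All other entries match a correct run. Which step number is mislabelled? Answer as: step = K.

step = 4

Re-executing:
   1) LOAD T1:  M=3  r_T1=3
   2) LOAD T0:  M=3  r_T0=3
   3) CAS  T1:  M=4  r_T1=3 ✓
   4) CAS  T0:  M=4  r_T0=3 ✗
   5) LOAD T0:  M=4  r_T0=4
   6) CAS  T0:  M=5  r_T0=4 ✓
   7) LOAD T0:  M=5  r_T0=5
   8) CAS  T0:  M=6  r_T0=5 ✓
   9) LOAD T0:  M=6  r_T0=6
  10) CAS  T0:  M=7  r_T0=6 ✓
  11) LOAD T0:  M=7  r_T0=7
  12) CAS  T0:  M=8  r_T0=7 ✓
  13) LOAD T0:  M=8  r_T0=8
  14) CAS  T0:  M=9  r_T0=8 ✓
  15) LOAD T0:  M=9  r_T0=9
  16) CAS  T0:  M=10  r_T0=9 ✓
Flip is step 4.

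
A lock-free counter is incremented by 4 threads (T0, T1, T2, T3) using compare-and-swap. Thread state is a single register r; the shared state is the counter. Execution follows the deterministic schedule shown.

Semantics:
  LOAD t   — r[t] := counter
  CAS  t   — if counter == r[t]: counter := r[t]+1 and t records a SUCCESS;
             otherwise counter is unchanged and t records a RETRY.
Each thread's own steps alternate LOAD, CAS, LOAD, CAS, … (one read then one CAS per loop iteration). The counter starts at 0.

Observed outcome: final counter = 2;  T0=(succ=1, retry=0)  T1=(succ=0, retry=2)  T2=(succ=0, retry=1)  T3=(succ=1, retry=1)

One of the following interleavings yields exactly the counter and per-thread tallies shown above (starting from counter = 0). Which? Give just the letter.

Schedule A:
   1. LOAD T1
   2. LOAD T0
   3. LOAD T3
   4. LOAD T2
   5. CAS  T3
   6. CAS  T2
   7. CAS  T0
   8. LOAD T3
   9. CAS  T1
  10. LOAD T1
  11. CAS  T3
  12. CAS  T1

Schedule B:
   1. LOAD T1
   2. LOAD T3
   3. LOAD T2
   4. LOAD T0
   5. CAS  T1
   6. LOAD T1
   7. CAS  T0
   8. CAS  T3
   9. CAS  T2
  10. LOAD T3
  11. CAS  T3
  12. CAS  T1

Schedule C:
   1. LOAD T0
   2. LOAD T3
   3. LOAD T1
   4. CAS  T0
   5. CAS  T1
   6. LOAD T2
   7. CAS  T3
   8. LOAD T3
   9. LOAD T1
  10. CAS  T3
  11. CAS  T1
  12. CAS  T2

C

Tracing schedule C:
1. LOAD T0 → mem=0 r[T0]=0 [LOAD]
2. LOAD T3 → mem=0 r[T3]=0 [LOAD]
3. LOAD T1 → mem=0 r[T1]=0 [LOAD]
4. CAS T0 → mem=1 r[T0]=0 [OK]
5. CAS T1 → mem=1 r[T1]=0 [RETRY]
6. LOAD T2 → mem=1 r[T2]=1 [LOAD]
7. CAS T3 → mem=1 r[T3]=0 [RETRY]
8. LOAD T3 → mem=1 r[T3]=1 [LOAD]
9. LOAD T1 → mem=1 r[T1]=1 [LOAD]
10. CAS T3 → mem=2 r[T3]=1 [OK]
11. CAS T1 → mem=2 r[T1]=1 [RETRY]
12. CAS T2 → mem=2 r[T2]=1 [RETRY]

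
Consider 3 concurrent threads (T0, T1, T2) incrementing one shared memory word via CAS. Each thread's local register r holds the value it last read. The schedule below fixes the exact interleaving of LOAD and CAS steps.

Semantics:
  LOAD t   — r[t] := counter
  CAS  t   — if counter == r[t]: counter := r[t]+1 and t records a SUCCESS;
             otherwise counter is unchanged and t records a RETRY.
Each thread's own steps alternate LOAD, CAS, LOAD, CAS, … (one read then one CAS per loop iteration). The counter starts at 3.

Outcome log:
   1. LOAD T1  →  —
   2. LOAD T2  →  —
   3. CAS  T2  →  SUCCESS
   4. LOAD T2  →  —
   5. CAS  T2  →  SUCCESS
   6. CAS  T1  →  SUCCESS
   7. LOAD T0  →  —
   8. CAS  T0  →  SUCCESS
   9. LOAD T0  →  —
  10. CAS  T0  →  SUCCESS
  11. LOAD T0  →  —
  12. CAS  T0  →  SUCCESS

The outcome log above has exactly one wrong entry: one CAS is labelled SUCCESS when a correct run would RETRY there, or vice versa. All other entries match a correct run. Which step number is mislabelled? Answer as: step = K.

step = 6

Reference trace:
step 1: T1 LOAD ⇒ load; ctr=3 reg=3
step 2: T2 LOAD ⇒ load; ctr=3 reg=3
step 3: T2 CAS ⇒ ok; ctr=4 reg=3
step 4: T2 LOAD ⇒ load; ctr=4 reg=4
step 5: T2 CAS ⇒ ok; ctr=5 reg=4
step 6: T1 CAS ⇒ retry; ctr=5 reg=3
step 7: T0 LOAD ⇒ load; ctr=5 reg=5
step 8: T0 CAS ⇒ ok; ctr=6 reg=5
step 9: T0 LOAD ⇒ load; ctr=6 reg=6
step 10: T0 CAS ⇒ ok; ctr=7 reg=6
step 11: T0 LOAD ⇒ load; ctr=7 reg=7
step 12: T0 CAS ⇒ ok; ctr=8 reg=7
Mismatch at 6.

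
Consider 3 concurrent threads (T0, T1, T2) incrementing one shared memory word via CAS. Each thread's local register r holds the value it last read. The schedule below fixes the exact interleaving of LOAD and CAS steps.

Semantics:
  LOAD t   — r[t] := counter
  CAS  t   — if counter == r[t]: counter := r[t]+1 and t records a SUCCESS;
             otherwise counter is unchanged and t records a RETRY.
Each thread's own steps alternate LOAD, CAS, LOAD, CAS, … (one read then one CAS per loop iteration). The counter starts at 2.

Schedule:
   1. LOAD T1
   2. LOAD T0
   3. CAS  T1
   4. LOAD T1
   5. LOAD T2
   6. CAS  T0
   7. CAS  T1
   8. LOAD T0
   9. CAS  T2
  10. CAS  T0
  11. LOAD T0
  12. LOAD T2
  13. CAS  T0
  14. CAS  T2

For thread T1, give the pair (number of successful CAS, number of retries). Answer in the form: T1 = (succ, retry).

   1) LOAD T1:  M=2  r_T1=2
   2) LOAD T0:  M=2  r_T0=2
   3) CAS  T1:  M=3  r_T1=2 ✓
   4) LOAD T1:  M=3  r_T1=3
   5) LOAD T2:  M=3  r_T2=3
   6) CAS  T0:  M=3  r_T0=2 ✗
   7) CAS  T1:  M=4  r_T1=3 ✓
   8) LOAD T0:  M=4  r_T0=4
   9) CAS  T2:  M=4  r_T2=3 ✗
  10) CAS  T0:  M=5  r_T0=4 ✓
  11) LOAD T0:  M=5  r_T0=5
  12) LOAD T2:  M=5  r_T2=5
  13) CAS  T0:  M=6  r_T0=5 ✓
  14) CAS  T2:  M=6  r_T2=5 ✗

T1 = (2, 0)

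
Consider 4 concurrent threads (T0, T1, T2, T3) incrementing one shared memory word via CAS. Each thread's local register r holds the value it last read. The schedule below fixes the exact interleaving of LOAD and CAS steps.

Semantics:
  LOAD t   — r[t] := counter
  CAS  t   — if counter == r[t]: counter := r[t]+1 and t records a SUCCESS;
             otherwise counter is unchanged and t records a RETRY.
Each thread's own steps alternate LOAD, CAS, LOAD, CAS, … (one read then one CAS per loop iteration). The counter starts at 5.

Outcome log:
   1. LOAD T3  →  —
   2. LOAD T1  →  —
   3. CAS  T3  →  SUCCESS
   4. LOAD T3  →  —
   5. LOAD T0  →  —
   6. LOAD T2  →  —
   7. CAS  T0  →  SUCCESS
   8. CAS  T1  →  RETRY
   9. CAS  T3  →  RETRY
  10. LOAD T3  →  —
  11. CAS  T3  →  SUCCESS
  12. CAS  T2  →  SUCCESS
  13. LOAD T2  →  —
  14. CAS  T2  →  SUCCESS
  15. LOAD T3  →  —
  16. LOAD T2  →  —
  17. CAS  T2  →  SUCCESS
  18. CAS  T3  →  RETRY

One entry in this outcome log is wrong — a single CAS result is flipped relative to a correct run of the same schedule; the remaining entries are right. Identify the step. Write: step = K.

step = 12

Correct run:
step 1: T3 LOAD ⇒ load; ctr=5 reg=5
step 2: T1 LOAD ⇒ load; ctr=5 reg=5
step 3: T3 CAS ⇒ ok; ctr=6 reg=5
step 4: T3 LOAD ⇒ load; ctr=6 reg=6
step 5: T0 LOAD ⇒ load; ctr=6 reg=6
step 6: T2 LOAD ⇒ load; ctr=6 reg=6
step 7: T0 CAS ⇒ ok; ctr=7 reg=6
step 8: T1 CAS ⇒ retry; ctr=7 reg=5
step 9: T3 CAS ⇒ retry; ctr=7 reg=6
step 10: T3 LOAD ⇒ load; ctr=7 reg=7
step 11: T3 CAS ⇒ ok; ctr=8 reg=7
step 12: T2 CAS ⇒ retry; ctr=8 reg=6
step 13: T2 LOAD ⇒ load; ctr=8 reg=8
step 14: T2 CAS ⇒ ok; ctr=9 reg=8
step 15: T3 LOAD ⇒ load; ctr=9 reg=9
step 16: T2 LOAD ⇒ load; ctr=9 reg=9
step 17: T2 CAS ⇒ ok; ctr=10 reg=9
step 18: T3 CAS ⇒ retry; ctr=10 reg=9
Mismatch at 12.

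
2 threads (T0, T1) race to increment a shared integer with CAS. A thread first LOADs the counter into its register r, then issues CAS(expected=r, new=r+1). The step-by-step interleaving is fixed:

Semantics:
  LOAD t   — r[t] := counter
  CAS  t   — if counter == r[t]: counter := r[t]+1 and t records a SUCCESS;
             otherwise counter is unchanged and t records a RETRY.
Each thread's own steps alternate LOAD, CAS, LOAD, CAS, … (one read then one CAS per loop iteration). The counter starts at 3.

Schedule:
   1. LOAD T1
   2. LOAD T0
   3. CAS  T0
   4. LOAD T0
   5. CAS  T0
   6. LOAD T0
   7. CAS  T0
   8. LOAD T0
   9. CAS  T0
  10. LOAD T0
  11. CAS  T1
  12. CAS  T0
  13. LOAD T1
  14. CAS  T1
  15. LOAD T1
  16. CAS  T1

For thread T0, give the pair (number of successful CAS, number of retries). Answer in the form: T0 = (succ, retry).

T0 = (5, 0)

T1 LOAD — after: cnt=3, r=3 — load
T0 LOAD — after: cnt=3, r=3 — load
T0 CAS — after: cnt=4, r=3 — ok
T0 LOAD — after: cnt=4, r=4 — load
T0 CAS — after: cnt=5, r=4 — ok
T0 LOAD — after: cnt=5, r=5 — load
T0 CAS — after: cnt=6, r=5 — ok
T0 LOAD — after: cnt=6, r=6 — load
T0 CAS — after: cnt=7, r=6 — ok
T0 LOAD — after: cnt=7, r=7 — load
T1 CAS — after: cnt=7, r=3 — retry
T0 CAS — after: cnt=8, r=7 — ok
T1 LOAD — after: cnt=8, r=8 — load
T1 CAS — after: cnt=9, r=8 — ok
T1 LOAD — after: cnt=9, r=9 — load
T1 CAS — after: cnt=10, r=9 — ok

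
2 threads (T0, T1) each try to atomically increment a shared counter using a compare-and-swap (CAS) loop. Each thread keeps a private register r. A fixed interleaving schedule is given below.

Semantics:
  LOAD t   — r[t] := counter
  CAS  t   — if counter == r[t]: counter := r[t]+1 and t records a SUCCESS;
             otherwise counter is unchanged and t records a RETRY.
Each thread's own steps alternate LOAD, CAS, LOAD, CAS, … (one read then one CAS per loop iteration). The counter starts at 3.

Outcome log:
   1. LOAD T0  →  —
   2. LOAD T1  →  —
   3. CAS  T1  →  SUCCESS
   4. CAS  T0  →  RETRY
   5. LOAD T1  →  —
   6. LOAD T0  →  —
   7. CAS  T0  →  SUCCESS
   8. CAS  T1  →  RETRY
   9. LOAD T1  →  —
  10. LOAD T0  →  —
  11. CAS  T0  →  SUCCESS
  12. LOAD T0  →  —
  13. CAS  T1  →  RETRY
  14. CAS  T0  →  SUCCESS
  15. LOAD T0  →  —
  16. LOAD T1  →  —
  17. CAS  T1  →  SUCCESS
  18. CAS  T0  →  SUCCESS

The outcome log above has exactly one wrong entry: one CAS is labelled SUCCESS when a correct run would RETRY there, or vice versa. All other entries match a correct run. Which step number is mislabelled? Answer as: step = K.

Re-executing:
[1] T0.load  rd  (counter 3, T0.r 3)
[2] T1.load  rd  (counter 3, T1.r 3)
[3] T1.cas  hit  (counter 4, T1.r 3)
[4] T0.cas  miss  (counter 4, T0.r 3)
[5] T1.load  rd  (counter 4, T1.r 4)
[6] T0.load  rd  (counter 4, T0.r 4)
[7] T0.cas  hit  (counter 5, T0.r 4)
[8] T1.cas  miss  (counter 5, T1.r 4)
[9] T1.load  rd  (counter 5, T1.r 5)
[10] T0.load  rd  (counter 5, T0.r 5)
[11] T0.cas  hit  (counter 6, T0.r 5)
[12] T0.load  rd  (counter 6, T0.r 6)
[13] T1.cas  miss  (counter 6, T1.r 5)
[14] T0.cas  hit  (counter 7, T0.r 6)
[15] T0.load  rd  (counter 7, T0.r 7)
[16] T1.load  rd  (counter 7, T1.r 7)
[17] T1.cas  hit  (counter 8, T1.r 7)
[18] T0.cas  miss  (counter 8, T0.r 7)
Log disagrees first at step 18.

step = 18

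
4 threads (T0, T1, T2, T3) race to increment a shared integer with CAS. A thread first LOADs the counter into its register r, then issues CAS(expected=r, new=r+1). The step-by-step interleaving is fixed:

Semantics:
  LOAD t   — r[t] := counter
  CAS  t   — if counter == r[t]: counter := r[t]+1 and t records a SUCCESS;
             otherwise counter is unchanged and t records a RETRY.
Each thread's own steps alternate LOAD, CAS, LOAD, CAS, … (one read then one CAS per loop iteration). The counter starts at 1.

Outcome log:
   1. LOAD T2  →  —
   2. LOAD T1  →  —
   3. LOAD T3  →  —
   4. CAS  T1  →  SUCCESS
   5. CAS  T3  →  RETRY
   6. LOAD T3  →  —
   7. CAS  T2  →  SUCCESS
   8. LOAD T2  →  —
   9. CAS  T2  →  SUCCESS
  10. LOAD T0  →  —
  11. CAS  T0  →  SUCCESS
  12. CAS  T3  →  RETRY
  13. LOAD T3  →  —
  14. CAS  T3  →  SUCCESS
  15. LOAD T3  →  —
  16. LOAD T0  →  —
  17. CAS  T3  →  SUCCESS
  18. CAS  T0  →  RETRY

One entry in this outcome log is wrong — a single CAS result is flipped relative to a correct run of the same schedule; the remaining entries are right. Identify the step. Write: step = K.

step = 7

Re-executing:
#1 T2 reads 1
#2 T1 reads 1
#3 T3 reads 1
#4 T1 CAS(1→2) writes; counter now 2
#5 T3 CAS(1→2) fails; counter now 2
#6 T3 reads 2
#7 T2 CAS(1→2) fails; counter now 2
#8 T2 reads 2
#9 T2 CAS(2→3) writes; counter now 3
#10 T0 reads 3
#11 T0 CAS(3→4) writes; counter now 4
#12 T3 CAS(2→3) fails; counter now 4
#13 T3 reads 4
#14 T3 CAS(4→5) writes; counter now 5
#15 T3 reads 5
#16 T0 reads 5
#17 T3 CAS(5→6) writes; counter now 6
#18 T0 CAS(5→6) fails; counter now 6
Mismatch at 7.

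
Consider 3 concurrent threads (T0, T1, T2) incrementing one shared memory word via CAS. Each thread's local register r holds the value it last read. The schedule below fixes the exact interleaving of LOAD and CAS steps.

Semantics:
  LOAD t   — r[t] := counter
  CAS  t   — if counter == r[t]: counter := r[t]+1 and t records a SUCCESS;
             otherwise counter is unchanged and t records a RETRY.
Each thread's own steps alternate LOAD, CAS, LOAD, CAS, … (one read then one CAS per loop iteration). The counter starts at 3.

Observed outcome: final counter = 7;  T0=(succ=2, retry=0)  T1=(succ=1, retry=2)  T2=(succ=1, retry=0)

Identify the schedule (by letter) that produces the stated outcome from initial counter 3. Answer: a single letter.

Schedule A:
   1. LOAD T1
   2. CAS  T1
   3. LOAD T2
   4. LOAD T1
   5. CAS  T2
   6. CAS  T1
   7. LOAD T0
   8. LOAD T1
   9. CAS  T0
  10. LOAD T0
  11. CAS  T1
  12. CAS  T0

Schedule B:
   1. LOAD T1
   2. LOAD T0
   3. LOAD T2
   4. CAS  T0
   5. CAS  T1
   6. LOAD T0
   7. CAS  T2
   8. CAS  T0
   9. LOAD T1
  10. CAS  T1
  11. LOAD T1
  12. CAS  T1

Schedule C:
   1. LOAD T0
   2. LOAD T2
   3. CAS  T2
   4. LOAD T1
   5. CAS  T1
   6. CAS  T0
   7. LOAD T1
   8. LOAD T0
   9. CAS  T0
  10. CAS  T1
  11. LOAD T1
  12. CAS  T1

Tracing schedule A:
   1) LOAD T1:  M=3  r_T1=3
   2) CAS  T1:  M=4  r_T1=3 ✓
   3) LOAD T2:  M=4  r_T2=4
   4) LOAD T1:  M=4  r_T1=4
   5) CAS  T2:  M=5  r_T2=4 ✓
   6) CAS  T1:  M=5  r_T1=4 ✗
   7) LOAD T0:  M=5  r_T0=5
   8) LOAD T1:  M=5  r_T1=5
   9) CAS  T0:  M=6  r_T0=5 ✓
  10) LOAD T0:  M=6  r_T0=6
  11) CAS  T1:  M=6  r_T1=5 ✗
  12) CAS  T0:  M=7  r_T0=6 ✓

A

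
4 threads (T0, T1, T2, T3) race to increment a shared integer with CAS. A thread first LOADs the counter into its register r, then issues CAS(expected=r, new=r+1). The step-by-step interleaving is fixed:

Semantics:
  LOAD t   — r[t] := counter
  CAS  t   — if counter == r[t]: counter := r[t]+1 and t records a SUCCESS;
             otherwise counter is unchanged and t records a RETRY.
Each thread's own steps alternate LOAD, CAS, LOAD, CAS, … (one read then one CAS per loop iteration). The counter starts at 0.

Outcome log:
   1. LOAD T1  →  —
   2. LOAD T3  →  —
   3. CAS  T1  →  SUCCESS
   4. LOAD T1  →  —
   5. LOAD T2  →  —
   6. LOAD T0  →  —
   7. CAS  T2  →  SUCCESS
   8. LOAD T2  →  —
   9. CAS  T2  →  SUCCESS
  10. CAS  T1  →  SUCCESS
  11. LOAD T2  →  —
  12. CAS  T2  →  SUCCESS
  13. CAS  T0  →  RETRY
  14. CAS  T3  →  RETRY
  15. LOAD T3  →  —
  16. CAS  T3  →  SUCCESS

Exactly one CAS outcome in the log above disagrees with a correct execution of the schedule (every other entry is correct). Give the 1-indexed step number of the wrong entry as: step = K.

Reference trace:
[1] T1.load  rd  (counter 0, T1.r 0)
[2] T3.load  rd  (counter 0, T3.r 0)
[3] T1.cas  hit  (counter 1, T1.r 0)
[4] T1.load  rd  (counter 1, T1.r 1)
[5] T2.load  rd  (counter 1, T2.r 1)
[6] T0.load  rd  (counter 1, T0.r 1)
[7] T2.cas  hit  (counter 2, T2.r 1)
[8] T2.load  rd  (counter 2, T2.r 2)
[9] T2.cas  hit  (counter 3, T2.r 2)
[10] T1.cas  miss  (counter 3, T1.r 1)
[11] T2.load  rd  (counter 3, T2.r 3)
[12] T2.cas  hit  (counter 4, T2.r 3)
[13] T0.cas  miss  (counter 4, T0.r 1)
[14] T3.cas  miss  (counter 4, T3.r 0)
[15] T3.load  rd  (counter 4, T3.r 4)
[16] T3.cas  hit  (counter 5, T3.r 4)
Log disagrees first at step 10.

step = 10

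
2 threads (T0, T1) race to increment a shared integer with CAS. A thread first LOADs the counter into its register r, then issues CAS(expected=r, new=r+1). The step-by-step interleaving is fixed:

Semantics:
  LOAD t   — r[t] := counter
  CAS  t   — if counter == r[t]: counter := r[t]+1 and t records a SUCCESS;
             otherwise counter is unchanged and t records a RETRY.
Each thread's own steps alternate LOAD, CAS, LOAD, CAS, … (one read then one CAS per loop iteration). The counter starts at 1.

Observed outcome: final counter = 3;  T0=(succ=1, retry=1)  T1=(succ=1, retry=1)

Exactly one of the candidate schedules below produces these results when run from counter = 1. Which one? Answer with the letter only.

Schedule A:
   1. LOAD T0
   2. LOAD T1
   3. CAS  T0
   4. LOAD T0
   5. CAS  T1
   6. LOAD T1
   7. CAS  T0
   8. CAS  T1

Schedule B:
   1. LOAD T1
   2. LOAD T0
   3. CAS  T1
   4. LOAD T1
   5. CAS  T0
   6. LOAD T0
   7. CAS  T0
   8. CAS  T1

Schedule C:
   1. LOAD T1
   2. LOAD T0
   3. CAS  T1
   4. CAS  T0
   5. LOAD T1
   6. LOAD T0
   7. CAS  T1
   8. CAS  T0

B

Tracing schedule B:
#1 T1 reads 1
#2 T0 reads 1
#3 T1 CAS(1→2) writes; counter now 2
#4 T1 reads 2
#5 T0 CAS(1→2) fails; counter now 2
#6 T0 reads 2
#7 T0 CAS(2→3) writes; counter now 3
#8 T1 CAS(2→3) fails; counter now 3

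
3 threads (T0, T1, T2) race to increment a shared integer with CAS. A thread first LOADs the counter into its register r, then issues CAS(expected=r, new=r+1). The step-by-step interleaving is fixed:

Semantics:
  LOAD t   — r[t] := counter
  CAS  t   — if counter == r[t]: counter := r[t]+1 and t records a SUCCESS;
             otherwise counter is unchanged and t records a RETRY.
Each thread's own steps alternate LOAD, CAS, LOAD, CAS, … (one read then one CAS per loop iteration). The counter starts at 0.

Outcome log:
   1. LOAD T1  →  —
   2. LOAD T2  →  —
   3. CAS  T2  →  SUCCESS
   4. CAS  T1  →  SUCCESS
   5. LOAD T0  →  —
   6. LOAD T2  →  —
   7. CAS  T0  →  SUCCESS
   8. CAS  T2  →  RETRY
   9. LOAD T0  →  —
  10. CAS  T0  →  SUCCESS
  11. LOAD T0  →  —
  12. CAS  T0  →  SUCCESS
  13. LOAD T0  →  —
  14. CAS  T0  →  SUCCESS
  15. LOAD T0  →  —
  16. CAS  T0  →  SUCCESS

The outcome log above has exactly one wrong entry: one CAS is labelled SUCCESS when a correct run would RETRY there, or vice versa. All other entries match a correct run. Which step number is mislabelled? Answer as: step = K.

step = 4

Correct run:
[1] T1.load  rd  (counter 0, T1.r 0)
[2] T2.load  rd  (counter 0, T2.r 0)
[3] T2.cas  hit  (counter 1, T2.r 0)
[4] T1.cas  miss  (counter 1, T1.r 0)
[5] T0.load  rd  (counter 1, T0.r 1)
[6] T2.load  rd  (counter 1, T2.r 1)
[7] T0.cas  hit  (counter 2, T0.r 1)
[8] T2.cas  miss  (counter 2, T2.r 1)
[9] T0.load  rd  (counter 2, T0.r 2)
[10] T0.cas  hit  (counter 3, T0.r 2)
[11] T0.load  rd  (counter 3, T0.r 3)
[12] T0.cas  hit  (counter 4, T0.r 3)
[13] T0.load  rd  (counter 4, T0.r 4)
[14] T0.cas  hit  (counter 5, T0.r 4)
[15] T0.load  rd  (counter 5, T0.r 5)
[16] T0.cas  hit  (counter 6, T0.r 5)
Log disagrees first at step 4.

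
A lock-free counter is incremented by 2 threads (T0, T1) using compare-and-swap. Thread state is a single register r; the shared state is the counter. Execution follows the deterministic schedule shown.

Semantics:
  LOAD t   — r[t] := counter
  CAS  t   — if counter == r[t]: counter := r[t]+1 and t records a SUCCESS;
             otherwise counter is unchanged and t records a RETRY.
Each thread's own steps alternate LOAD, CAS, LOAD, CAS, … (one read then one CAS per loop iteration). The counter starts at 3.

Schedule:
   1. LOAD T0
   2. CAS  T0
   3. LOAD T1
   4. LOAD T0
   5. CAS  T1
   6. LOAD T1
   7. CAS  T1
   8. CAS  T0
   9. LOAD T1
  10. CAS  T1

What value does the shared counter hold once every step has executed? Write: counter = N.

counter = 7

[1] T0.load  rd  (counter 3, T0.r 3)
[2] T0.cas  hit  (counter 4, T0.r 3)
[3] T1.load  rd  (counter 4, T1.r 4)
[4] T0.load  rd  (counter 4, T0.r 4)
[5] T1.cas  hit  (counter 5, T1.r 4)
[6] T1.load  rd  (counter 5, T1.r 5)
[7] T1.cas  hit  (counter 6, T1.r 5)
[8] T0.cas  miss  (counter 6, T0.r 4)
[9] T1.load  rd  (counter 6, T1.r 6)
[10] T1.cas  hit  (counter 7, T1.r 6)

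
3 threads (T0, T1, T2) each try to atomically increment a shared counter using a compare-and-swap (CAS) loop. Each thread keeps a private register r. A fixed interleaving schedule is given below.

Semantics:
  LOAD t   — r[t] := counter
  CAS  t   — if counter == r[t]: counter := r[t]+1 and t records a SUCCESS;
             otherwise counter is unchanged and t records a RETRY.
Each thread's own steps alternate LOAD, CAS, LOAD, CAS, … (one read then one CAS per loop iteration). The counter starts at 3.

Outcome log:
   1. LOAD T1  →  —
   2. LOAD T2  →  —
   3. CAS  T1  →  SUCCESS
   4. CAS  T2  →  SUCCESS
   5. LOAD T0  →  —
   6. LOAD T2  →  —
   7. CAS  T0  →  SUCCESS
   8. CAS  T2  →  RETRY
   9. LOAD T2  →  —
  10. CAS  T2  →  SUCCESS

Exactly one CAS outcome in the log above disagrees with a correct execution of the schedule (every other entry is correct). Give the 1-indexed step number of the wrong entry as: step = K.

Reference trace:
step 1: T1 LOAD ⇒ load; ctr=3 reg=3
step 2: T2 LOAD ⇒ load; ctr=3 reg=3
step 3: T1 CAS ⇒ ok; ctr=4 reg=3
step 4: T2 CAS ⇒ retry; ctr=4 reg=3
step 5: T0 LOAD ⇒ load; ctr=4 reg=4
step 6: T2 LOAD ⇒ load; ctr=4 reg=4
step 7: T0 CAS ⇒ ok; ctr=5 reg=4
step 8: T2 CAS ⇒ retry; ctr=5 reg=4
step 9: T2 LOAD ⇒ load; ctr=5 reg=5
step 10: T2 CAS ⇒ ok; ctr=6 reg=5
Log disagrees first at step 4.

step = 4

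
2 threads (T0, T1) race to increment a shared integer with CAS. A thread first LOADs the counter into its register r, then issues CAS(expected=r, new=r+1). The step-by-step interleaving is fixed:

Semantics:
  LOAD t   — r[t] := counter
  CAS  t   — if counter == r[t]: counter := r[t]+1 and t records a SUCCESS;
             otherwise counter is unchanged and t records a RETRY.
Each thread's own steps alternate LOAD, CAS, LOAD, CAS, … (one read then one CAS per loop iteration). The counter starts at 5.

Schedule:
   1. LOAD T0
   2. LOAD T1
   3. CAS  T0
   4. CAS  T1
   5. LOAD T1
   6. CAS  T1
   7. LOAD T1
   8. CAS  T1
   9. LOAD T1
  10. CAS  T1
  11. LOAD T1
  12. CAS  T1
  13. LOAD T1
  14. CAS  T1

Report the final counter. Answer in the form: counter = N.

step 1: T0 LOAD ⇒ load; ctr=5 reg=5
step 2: T1 LOAD ⇒ load; ctr=5 reg=5
step 3: T0 CAS ⇒ ok; ctr=6 reg=5
step 4: T1 CAS ⇒ retry; ctr=6 reg=5
step 5: T1 LOAD ⇒ load; ctr=6 reg=6
step 6: T1 CAS ⇒ ok; ctr=7 reg=6
step 7: T1 LOAD ⇒ load; ctr=7 reg=7
step 8: T1 CAS ⇒ ok; ctr=8 reg=7
step 9: T1 LOAD ⇒ load; ctr=8 reg=8
step 10: T1 CAS ⇒ ok; ctr=9 reg=8
step 11: T1 LOAD ⇒ load; ctr=9 reg=9
step 12: T1 CAS ⇒ ok; ctr=10 reg=9
step 13: T1 LOAD ⇒ load; ctr=10 reg=10
step 14: T1 CAS ⇒ ok; ctr=11 reg=10

counter = 11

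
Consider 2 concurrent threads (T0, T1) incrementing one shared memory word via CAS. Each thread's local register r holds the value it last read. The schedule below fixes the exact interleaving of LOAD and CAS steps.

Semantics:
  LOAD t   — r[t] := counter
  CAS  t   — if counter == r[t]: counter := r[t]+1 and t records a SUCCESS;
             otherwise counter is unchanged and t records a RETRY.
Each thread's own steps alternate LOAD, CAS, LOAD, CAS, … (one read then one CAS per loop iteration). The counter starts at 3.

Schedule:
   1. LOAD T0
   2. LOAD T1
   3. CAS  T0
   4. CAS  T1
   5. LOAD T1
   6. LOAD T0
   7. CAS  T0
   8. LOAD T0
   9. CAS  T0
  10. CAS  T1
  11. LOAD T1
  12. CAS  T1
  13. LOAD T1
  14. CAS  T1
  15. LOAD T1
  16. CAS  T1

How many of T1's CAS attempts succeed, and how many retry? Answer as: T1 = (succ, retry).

T1 = (3, 2)

   1) LOAD T0:  M=3  r_T0=3
   2) LOAD T1:  M=3  r_T1=3
   3) CAS  T0:  M=4  r_T0=3 ✓
   4) CAS  T1:  M=4  r_T1=3 ✗
   5) LOAD T1:  M=4  r_T1=4
   6) LOAD T0:  M=4  r_T0=4
   7) CAS  T0:  M=5  r_T0=4 ✓
   8) LOAD T0:  M=5  r_T0=5
   9) CAS  T0:  M=6  r_T0=5 ✓
  10) CAS  T1:  M=6  r_T1=4 ✗
  11) LOAD T1:  M=6  r_T1=6
  12) CAS  T1:  M=7  r_T1=6 ✓
  13) LOAD T1:  M=7  r_T1=7
  14) CAS  T1:  M=8  r_T1=7 ✓
  15) LOAD T1:  M=8  r_T1=8
  16) CAS  T1:  M=9  r_T1=8 ✓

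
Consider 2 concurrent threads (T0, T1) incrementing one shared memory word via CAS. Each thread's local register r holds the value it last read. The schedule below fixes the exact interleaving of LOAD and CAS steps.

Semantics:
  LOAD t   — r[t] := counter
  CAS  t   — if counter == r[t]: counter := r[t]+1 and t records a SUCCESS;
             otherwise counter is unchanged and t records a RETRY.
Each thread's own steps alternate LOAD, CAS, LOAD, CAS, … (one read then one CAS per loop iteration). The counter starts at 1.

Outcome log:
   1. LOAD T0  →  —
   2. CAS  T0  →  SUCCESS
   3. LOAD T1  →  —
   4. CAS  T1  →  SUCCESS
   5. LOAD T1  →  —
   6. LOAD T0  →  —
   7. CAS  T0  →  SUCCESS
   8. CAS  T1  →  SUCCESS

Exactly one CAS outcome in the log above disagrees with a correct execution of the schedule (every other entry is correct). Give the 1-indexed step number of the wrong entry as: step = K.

Reference trace:
#1 T0 reads 1
#2 T0 CAS(1→2) writes; counter now 2
#3 T1 reads 2
#4 T1 CAS(2→3) writes; counter now 3
#5 T1 reads 3
#6 T0 reads 3
#7 T0 CAS(3→4) writes; counter now 4
#8 T1 CAS(3→4) fails; counter now 4
Log disagrees first at step 8.

step = 8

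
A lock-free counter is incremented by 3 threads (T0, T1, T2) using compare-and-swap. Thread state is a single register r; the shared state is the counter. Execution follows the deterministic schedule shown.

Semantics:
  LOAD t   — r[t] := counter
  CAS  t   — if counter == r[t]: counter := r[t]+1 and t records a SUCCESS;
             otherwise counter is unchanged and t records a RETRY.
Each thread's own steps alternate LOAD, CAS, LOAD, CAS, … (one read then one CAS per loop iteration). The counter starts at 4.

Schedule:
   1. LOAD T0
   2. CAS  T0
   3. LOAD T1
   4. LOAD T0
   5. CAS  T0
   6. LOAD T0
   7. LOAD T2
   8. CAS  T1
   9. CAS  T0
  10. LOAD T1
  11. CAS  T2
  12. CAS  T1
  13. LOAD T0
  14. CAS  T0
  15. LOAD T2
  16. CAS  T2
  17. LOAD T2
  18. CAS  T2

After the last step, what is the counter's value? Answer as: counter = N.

counter = 11

T0 LOAD — after: cnt=4, r=4 — load
T0 CAS — after: cnt=5, r=4 — ok
T1 LOAD — after: cnt=5, r=5 — load
T0 LOAD — after: cnt=5, r=5 — load
T0 CAS — after: cnt=6, r=5 — ok
T0 LOAD — after: cnt=6, r=6 — load
T2 LOAD — after: cnt=6, r=6 — load
T1 CAS — after: cnt=6, r=5 — retry
T0 CAS — after: cnt=7, r=6 — ok
T1 LOAD — after: cnt=7, r=7 — load
T2 CAS — after: cnt=7, r=6 — retry
T1 CAS — after: cnt=8, r=7 — ok
T0 LOAD — after: cnt=8, r=8 — load
T0 CAS — after: cnt=9, r=8 — ok
T2 LOAD — after: cnt=9, r=9 — load
T2 CAS — after: cnt=10, r=9 — ok
T2 LOAD — after: cnt=10, r=10 — load
T2 CAS — after: cnt=11, r=10 — ok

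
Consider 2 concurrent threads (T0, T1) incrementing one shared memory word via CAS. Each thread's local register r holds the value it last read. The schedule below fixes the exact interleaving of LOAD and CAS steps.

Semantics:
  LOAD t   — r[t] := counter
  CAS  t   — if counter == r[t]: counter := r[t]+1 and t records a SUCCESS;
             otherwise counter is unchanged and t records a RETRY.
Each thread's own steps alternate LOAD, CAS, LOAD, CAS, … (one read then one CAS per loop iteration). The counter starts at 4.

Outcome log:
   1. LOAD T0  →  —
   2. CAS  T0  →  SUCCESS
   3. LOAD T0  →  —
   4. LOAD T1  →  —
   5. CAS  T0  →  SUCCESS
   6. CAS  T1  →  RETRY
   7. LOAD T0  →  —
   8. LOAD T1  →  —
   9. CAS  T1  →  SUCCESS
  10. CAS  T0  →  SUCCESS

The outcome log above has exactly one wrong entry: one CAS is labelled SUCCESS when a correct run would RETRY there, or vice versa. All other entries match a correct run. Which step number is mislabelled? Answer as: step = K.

step = 10

Re-executing:
T0 LOAD — after: cnt=4, r=4 — load
T0 CAS — after: cnt=5, r=4 — ok
T0 LOAD — after: cnt=5, r=5 — load
T1 LOAD — after: cnt=5, r=5 — load
T0 CAS — after: cnt=6, r=5 — ok
T1 CAS — after: cnt=6, r=5 — retry
T0 LOAD — after: cnt=6, r=6 — load
T1 LOAD — after: cnt=6, r=6 — load
T1 CAS — after: cnt=7, r=6 — ok
T0 CAS — after: cnt=7, r=6 — retry
Flip is step 10.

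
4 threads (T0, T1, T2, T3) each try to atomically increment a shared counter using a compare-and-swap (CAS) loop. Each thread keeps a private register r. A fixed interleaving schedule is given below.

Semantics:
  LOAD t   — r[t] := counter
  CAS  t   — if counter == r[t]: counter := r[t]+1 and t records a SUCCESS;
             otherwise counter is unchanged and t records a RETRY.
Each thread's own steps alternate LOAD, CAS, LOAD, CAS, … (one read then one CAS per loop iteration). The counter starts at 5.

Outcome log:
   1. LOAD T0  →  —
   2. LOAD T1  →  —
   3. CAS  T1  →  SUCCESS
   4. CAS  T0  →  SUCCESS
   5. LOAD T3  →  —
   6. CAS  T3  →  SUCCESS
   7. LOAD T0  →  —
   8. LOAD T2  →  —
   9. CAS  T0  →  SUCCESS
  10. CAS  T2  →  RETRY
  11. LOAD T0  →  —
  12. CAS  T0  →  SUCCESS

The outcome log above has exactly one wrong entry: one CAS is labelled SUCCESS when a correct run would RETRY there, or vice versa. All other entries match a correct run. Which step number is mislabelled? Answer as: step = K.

Reference trace:
step 1: T0 LOAD ⇒ load; ctr=5 reg=5
step 2: T1 LOAD ⇒ load; ctr=5 reg=5
step 3: T1 CAS ⇒ ok; ctr=6 reg=5
step 4: T0 CAS ⇒ retry; ctr=6 reg=5
step 5: T3 LOAD ⇒ load; ctr=6 reg=6
step 6: T3 CAS ⇒ ok; ctr=7 reg=6
step 7: T0 LOAD ⇒ load; ctr=7 reg=7
step 8: T2 LOAD ⇒ load; ctr=7 reg=7
step 9: T0 CAS ⇒ ok; ctr=8 reg=7
step 10: T2 CAS ⇒ retry; ctr=8 reg=7
step 11: T0 LOAD ⇒ load; ctr=8 reg=8
step 12: T0 CAS ⇒ ok; ctr=9 reg=8
Flip is step 4.

step = 4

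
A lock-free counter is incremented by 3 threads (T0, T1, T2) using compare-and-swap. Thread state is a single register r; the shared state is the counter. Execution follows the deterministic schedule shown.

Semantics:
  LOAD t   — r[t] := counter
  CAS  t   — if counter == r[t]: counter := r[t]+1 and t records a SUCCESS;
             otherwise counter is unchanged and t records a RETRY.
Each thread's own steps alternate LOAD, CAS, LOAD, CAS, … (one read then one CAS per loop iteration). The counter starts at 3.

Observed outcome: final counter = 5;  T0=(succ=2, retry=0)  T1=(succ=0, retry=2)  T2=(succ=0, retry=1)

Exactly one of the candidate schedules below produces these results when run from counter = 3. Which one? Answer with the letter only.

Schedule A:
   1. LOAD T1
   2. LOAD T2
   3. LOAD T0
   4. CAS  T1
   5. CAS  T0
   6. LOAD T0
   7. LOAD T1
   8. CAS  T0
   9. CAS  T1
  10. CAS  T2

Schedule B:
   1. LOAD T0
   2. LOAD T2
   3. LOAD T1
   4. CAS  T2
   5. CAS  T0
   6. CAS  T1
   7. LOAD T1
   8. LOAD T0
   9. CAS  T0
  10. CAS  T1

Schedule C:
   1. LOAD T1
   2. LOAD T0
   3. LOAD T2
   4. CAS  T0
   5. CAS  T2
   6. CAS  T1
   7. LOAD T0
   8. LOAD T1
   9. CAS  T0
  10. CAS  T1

Run C:
[1] T1.load  rd  (counter 3, T1.r 3)
[2] T0.load  rd  (counter 3, T0.r 3)
[3] T2.load  rd  (counter 3, T2.r 3)
[4] T0.cas  hit  (counter 4, T0.r 3)
[5] T2.cas  miss  (counter 4, T2.r 3)
[6] T1.cas  miss  (counter 4, T1.r 3)
[7] T0.load  rd  (counter 4, T0.r 4)
[8] T1.load  rd  (counter 4, T1.r 4)
[9] T0.cas  hit  (counter 5, T0.r 4)
[10] T1.cas  miss  (counter 5, T1.r 4)

C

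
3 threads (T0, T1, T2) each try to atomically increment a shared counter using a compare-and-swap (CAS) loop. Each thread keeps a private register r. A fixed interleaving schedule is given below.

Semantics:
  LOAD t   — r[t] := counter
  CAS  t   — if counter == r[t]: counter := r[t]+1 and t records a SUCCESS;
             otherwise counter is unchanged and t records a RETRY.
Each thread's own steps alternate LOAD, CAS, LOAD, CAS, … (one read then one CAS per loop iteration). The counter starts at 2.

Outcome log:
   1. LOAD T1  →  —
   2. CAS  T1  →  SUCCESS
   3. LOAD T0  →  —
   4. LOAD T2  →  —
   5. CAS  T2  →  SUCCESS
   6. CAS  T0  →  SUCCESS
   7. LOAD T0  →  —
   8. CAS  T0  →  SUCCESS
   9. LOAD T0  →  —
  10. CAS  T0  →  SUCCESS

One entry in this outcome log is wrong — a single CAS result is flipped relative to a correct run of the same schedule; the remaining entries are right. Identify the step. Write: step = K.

Reference trace:
1. LOAD T1 → mem=2 r[T1]=2 [LOAD]
2. CAS T1 → mem=3 r[T1]=2 [OK]
3. LOAD T0 → mem=3 r[T0]=3 [LOAD]
4. LOAD T2 → mem=3 r[T2]=3 [LOAD]
5. CAS T2 → mem=4 r[T2]=3 [OK]
6. CAS T0 → mem=4 r[T0]=3 [RETRY]
7. LOAD T0 → mem=4 r[T0]=4 [LOAD]
8. CAS T0 → mem=5 r[T0]=4 [OK]
9. LOAD T0 → mem=5 r[T0]=5 [LOAD]
10. CAS T0 → mem=6 r[T0]=5 [OK]
Flip is step 6.

step = 6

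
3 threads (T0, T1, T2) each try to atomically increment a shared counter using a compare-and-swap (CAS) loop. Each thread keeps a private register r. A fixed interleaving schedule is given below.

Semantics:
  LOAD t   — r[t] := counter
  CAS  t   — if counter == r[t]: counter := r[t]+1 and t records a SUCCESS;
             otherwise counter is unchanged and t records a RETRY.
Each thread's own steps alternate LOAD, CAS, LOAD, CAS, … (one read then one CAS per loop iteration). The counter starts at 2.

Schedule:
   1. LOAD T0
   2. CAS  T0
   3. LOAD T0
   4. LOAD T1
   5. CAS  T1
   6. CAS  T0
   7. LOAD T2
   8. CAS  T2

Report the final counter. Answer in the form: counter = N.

counter = 5

[1] T0.load  rd  (counter 2, T0.r 2)
[2] T0.cas  hit  (counter 3, T0.r 2)
[3] T0.load  rd  (counter 3, T0.r 3)
[4] T1.load  rd  (counter 3, T1.r 3)
[5] T1.cas  hit  (counter 4, T1.r 3)
[6] T0.cas  miss  (counter 4, T0.r 3)
[7] T2.load  rd  (counter 4, T2.r 4)
[8] T2.cas  hit  (counter 5, T2.r 4)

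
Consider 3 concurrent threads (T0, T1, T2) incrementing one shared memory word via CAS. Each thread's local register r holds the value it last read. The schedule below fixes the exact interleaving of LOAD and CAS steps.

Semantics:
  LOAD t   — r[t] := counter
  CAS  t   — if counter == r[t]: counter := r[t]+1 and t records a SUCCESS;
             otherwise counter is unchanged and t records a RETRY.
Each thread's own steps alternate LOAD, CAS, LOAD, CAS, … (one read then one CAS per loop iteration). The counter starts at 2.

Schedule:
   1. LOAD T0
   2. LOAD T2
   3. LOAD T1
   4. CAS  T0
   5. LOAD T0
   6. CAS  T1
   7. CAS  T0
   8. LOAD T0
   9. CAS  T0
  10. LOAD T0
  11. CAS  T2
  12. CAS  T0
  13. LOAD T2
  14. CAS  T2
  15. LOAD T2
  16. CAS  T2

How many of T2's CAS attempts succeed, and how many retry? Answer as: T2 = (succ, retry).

   1) LOAD T0:  M=2  r_T0=2
   2) LOAD T2:  M=2  r_T2=2
   3) LOAD T1:  M=2  r_T1=2
   4) CAS  T0:  M=3  r_T0=2 ✓
   5) LOAD T0:  M=3  r_T0=3
   6) CAS  T1:  M=3  r_T1=2 ✗
   7) CAS  T0:  M=4  r_T0=3 ✓
   8) LOAD T0:  M=4  r_T0=4
   9) CAS  T0:  M=5  r_T0=4 ✓
  10) LOAD T0:  M=5  r_T0=5
  11) CAS  T2:  M=5  r_T2=2 ✗
  12) CAS  T0:  M=6  r_T0=5 ✓
  13) LOAD T2:  M=6  r_T2=6
  14) CAS  T2:  M=7  r_T2=6 ✓
  15) LOAD T2:  M=7  r_T2=7
  16) CAS  T2:  M=8  r_T2=7 ✓

T2 = (2, 1)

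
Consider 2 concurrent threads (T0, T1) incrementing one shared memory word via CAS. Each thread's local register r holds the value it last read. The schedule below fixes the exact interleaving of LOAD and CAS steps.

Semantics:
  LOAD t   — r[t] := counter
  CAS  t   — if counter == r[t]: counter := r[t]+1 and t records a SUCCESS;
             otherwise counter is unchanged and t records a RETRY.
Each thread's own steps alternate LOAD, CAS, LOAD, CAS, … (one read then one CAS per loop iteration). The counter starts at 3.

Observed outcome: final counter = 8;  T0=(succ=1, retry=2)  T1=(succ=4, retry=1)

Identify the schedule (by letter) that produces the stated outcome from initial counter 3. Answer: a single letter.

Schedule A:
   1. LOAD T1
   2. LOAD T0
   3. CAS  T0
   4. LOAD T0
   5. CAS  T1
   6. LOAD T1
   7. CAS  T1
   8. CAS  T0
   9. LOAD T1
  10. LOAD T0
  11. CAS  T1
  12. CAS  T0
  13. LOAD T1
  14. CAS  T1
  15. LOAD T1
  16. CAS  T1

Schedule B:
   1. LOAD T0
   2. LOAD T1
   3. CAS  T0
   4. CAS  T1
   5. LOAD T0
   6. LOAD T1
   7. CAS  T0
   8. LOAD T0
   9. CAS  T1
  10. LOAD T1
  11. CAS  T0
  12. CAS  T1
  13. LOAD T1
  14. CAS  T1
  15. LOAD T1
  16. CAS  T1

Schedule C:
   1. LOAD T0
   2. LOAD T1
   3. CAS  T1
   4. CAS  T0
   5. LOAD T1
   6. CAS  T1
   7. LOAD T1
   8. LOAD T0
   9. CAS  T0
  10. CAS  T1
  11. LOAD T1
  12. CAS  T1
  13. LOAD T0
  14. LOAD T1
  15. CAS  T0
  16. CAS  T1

A

Simulating candidate A:
   1) LOAD T1:  M=3  r_T1=3
   2) LOAD T0:  M=3  r_T0=3
   3) CAS  T0:  M=4  r_T0=3 ✓
   4) LOAD T0:  M=4  r_T0=4
   5) CAS  T1:  M=4  r_T1=3 ✗
   6) LOAD T1:  M=4  r_T1=4
   7) CAS  T1:  M=5  r_T1=4 ✓
   8) CAS  T0:  M=5  r_T0=4 ✗
   9) LOAD T1:  M=5  r_T1=5
  10) LOAD T0:  M=5  r_T0=5
  11) CAS  T1:  M=6  r_T1=5 ✓
  12) CAS  T0:  M=6  r_T0=5 ✗
  13) LOAD T1:  M=6  r_T1=6
  14) CAS  T1:  M=7  r_T1=6 ✓
  15) LOAD T1:  M=7  r_T1=7
  16) CAS  T1:  M=8  r_T1=7 ✓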